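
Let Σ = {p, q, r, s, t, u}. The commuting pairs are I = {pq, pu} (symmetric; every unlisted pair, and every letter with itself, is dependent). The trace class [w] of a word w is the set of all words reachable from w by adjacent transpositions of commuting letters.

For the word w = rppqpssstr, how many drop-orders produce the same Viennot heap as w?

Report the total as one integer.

4

0(r) covers ∅
1(p) covers 0:r
2(p) covers 1:p
3(q) covers 0:r
4(p) covers 2:p
5(s) covers 3:q, 4:p
6(s) covers 5:s
7(s) covers 6:s
8(t) covers 7:s
9(r) covers 8:t
floor of heap: 0:r
completions by unplaced set U, small U first (add the entries for U minus each lowest piece of U):
  |U|=1: {9}:1
  |U|=2: {8,9}:1
  |U|=3: {7,8,9}:1
  |U|=4: {6,7,8,9}:1
  |U|=5: {5,6,7,8,9}:1
  |U|=6: {3,5,6,7,8,9}:1  {4,5,6,7,8,9}:1
  |U|=7: {2,4,5,6,7,8,9}:1  {3,4,5,6,7,8,9}:2
  |U|=8: {1,2,4,5,6,7,8,9}:1  {2,3,4,5,6,7,8,9}:3
  start at 0(r): 4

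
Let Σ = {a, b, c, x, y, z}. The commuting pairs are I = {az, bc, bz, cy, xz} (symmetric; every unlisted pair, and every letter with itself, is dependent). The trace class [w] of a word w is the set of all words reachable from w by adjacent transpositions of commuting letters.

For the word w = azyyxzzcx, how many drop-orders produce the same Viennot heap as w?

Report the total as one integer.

piece 0:a — minimal
piece 1:z — minimal
piece 2:y rests on {0:a, 1:z}
piece 3:y rests on {2:y}
piece 4:x rests on {3:y}
piece 5:z rests on {3:y}
piece 6:z rests on {5:z}
piece 7:c rests on {4:x, 6:z}
piece 8:x rests on {7:c}
minimal pieces: {0:a, 1:z}
ways to finish when only these pieces remain (= sum over removing one remaining piece with nothing left below it):
  1 left: {8}→1
  2 left: {7,8}→1
  3 left: {4,7,8}→1  {6,7,8}→1
  4 left: {4,6,7,8}→2  {5,6,7,8}→1
  5 left: {4,5,6,7,8}→3
  6 left: {3,4,5,6,7,8}→3
  7 left: {2,3,4,5,6,7,8}→3
  placing 0:a first → 3 extensions
  placing 1:z first → 3 extensions
total linear extensions = 6

6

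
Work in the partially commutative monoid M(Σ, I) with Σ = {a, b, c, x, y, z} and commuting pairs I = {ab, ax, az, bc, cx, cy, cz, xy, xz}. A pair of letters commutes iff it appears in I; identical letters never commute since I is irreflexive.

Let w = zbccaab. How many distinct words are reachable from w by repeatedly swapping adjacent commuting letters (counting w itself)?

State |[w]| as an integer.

0(z) covers ∅
1(b) covers 0:z
2(c) covers ∅
3(c) covers 2:c
4(a) covers 3:c
5(a) covers 4:a
6(b) covers 1:b
floor of heap: 0:z, 2:c
completions by unplaced set U, small U first (add the entries for U minus each lowest piece of U):
  |U|=1: {5}:1  {6}:1
  |U|=2: {1,6}:1  {4,5}:1  {5,6}:2
  |U|=3: {0,1,6}:1  {1,5,6}:3  {3,4,5}:1  {4,5,6}:3
  |U|=4: {0,1,5,6}:4  {1,4,5,6}:6  {2,3,4,5}:1  {3,4,5,6}:4
  |U|=5: {0,1,4,5,6}:10  {1,3,4,5,6}:10  {2,3,4,5,6}:5
  start at 0(z): 15
  start at 2(c): 20
sum over floor = 35

35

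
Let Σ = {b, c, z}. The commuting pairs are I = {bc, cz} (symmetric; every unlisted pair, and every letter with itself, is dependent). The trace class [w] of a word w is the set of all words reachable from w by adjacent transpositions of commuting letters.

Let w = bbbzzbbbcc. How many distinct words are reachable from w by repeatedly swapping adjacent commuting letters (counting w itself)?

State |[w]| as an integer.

drop 0:b onto floor
drop 1:b onto {0:b}
drop 2:b onto {1:b}
drop 3:z onto {2:b}
drop 4:z onto {3:z}
drop 5:b onto {4:z}
drop 6:b onto {5:b}
drop 7:b onto {6:b}
drop 8:c onto floor
drop 9:c onto {8:c}
ground layer = {0:b, 8:c}
drop-orders for the pieces not yet dropped (sum over which currently-grounded one goes next):
  1 to go: {7} 1  {9} 1
  2 to go: {6,7} 1  {7,9} 2  {8,9} 1
  3 to go: {5,6,7} 1  {6,7,9} 3  {7,8,9} 3
  4 to go: {4,5,6,7} 1  {5,6,7,9} 4  {6,7,8,9} 6
  5 to go: {3,4,5,6,7} 1  {4,5,6,7,9} 5  {5,6,7,8,9} 10
  6 to go: {2,3,4,5,6,7} 1  {3,4,5,6,7,9} 6  {4,5,6,7,8,9} 15
  7 to go: {1,2,3,4,5,6,7} 1  {2,3,4,5,6,7,9} 7  {3,4,5,6,7,8,9} 21
  8 to go: {0,1,2,3,4,5,6,7} 1  {1,2,3,4,5,6,7,9} 8  {2,3,4,5,6,7,8,9} 28
  if 0:b drops first: 36 orders
  if 8:c drops first: 9 orders
heap linearizations: 45

45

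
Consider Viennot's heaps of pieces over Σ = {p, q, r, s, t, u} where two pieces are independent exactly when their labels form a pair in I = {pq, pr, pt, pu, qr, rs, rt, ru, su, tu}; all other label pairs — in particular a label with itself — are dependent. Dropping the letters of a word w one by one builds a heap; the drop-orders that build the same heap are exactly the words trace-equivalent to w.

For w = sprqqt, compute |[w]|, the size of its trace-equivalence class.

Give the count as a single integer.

24

0(s) covers ∅
1(p) covers 0:s
2(r) covers ∅
3(q) covers 0:s
4(q) covers 3:q
5(t) covers 4:q
floor of heap: 0:s, 2:r
completions by unplaced set U, small U first (add the entries for U minus each lowest piece of U):
  |U|=1: {1}:1  {2}:1  {5}:1
  |U|=2: {1,2}:2  {1,5}:2  {2,5}:2  {4,5}:1
  |U|=3: {1,2,5}:6  {1,4,5}:3  {2,4,5}:3  {3,4,5}:1
  |U|=4: {1,2,4,5}:12  {1,3,4,5}:4  {2,3,4,5}:4
  start at 0(s): 20
  start at 2(r): 4
sum over floor = 24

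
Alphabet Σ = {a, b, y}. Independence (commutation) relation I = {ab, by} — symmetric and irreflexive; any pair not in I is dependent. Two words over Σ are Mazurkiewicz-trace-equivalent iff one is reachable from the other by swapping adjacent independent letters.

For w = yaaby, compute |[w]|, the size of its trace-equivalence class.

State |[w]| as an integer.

5

0(y) covers ∅
1(a) covers 0:y
2(a) covers 1:a
3(b) covers ∅
4(y) covers 2:a
floor of heap: 0:y, 3:b
completions by unplaced set U, small U first (add the entries for U minus each lowest piece of U):
  |U|=1: {3}:1  {4}:1
  |U|=2: {2,4}:1  {3,4}:2
  |U|=3: {1,2,4}:1  {2,3,4}:3
  start at 0(y): 4
  start at 3(b): 1
sum over floor = 5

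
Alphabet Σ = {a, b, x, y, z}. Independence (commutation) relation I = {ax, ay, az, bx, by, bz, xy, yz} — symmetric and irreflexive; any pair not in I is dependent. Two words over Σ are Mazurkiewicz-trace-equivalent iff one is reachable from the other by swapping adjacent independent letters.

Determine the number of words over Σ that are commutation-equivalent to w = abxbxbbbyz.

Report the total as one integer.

piece 0:a — minimal
piece 1:b rests on {0:a}
piece 2:x — minimal
piece 3:b rests on {1:b}
piece 4:x rests on {2:x}
piece 5:b rests on {3:b}
piece 6:b rests on {5:b}
piece 7:b rests on {6:b}
piece 8:y — minimal
piece 9:z rests on {4:x}
minimal pieces: {0:a, 2:x, 8:y}
ways to finish when only these pieces remain (= sum over removing one remaining piece with nothing left below it):
  1 left: {7}→1  {8}→1  {9}→1
  2 left: {4,9}→1  {6,7}→1  {7,8}→2  {7,9}→2  {8,9}→2
  3 left: {2,4,9}→1  {4,7,9}→3  {4,8,9}→3  {5,6,7}→1  {6,7,8}→3  {6,7,9}→3  {7,8,9}→6
  4 left: {2,4,7,9}→4  {2,4,8,9}→4  {3,5,6,7}→1  {4,6,7,9}→6  {4,7,8,9}→12  {5,6,7,8}→4  {5,6,7,9}→4  {6,7,8,9}→12
  5 left: {1,3,5,6,7}→1  {2,4,6,7,9}→10  {2,4,7,8,9}→20  {3,5,6,7,8}→5  {3,5,6,7,9}→5  {4,5,6,7,9}→10  {4,6,7,8,9}→30  {5,6,7,8,9}→20
  6 left: {0,1,3,5,6,7}→1  {1,3,5,6,7,8}→6  {1,3,5,6,7,9}→6  {2,4,5,6,7,9}→20  {2,4,6,7,8,9}→60  {3,4,5,6,7,9}→15  {3,5,6,7,8,9}→30  {4,5,6,7,8,9}→60
  7 left: {0,1,3,5,6,7,8}→7  {0,1,3,5,6,7,9}→7  {1,3,4,5,6,7,9}→21  {1,3,5,6,7,8,9}→42  {2,3,4,5,6,7,9}→35  {2,4,5,6,7,8,9}→140  {3,4,5,6,7,8,9}→105
  8 left: {0,1,3,4,5,6,7,9}→28  {0,1,3,5,6,7,8,9}→56  {1,2,3,4,5,6,7,9}→56  {1,3,4,5,6,7,8,9}→168  {2,3,4,5,6,7,8,9}→280
  placing 0:a first → 504 extensions
  placing 2:x first → 252 extensions
  placing 8:y first → 84 extensions
total linear extensions = 840

840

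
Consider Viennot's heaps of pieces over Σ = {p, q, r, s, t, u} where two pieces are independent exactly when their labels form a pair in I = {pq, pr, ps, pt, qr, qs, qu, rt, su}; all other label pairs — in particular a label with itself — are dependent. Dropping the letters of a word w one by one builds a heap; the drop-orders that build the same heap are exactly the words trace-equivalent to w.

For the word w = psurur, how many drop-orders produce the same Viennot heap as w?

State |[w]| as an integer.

0(p) covers ∅
1(s) covers ∅
2(u) covers 0:p
3(r) covers 1:s, 2:u
4(u) covers 3:r
5(r) covers 4:u
floor of heap: 0:p, 1:s
completions by unplaced set U, small U first (add the entries for U minus each lowest piece of U):
  |U|=1: {5}:1
  |U|=2: {4,5}:1
  |U|=3: {3,4,5}:1
  |U|=4: {1,3,4,5}:1  {2,3,4,5}:1
  start at 0(p): 2
  start at 1(s): 1
sum over floor = 3

3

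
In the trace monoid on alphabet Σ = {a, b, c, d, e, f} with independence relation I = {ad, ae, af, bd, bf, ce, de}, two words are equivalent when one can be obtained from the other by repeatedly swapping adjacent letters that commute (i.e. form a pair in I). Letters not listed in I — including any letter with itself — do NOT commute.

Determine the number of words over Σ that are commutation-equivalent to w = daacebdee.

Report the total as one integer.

piece 0:d — minimal
piece 1:a — minimal
piece 2:a rests on {1:a}
piece 3:c rests on {0:d, 2:a}
piece 4:e — minimal
piece 5:b rests on {3:c, 4:e}
piece 6:d rests on {3:c}
piece 7:e rests on {5:b}
piece 8:e rests on {7:e}
minimal pieces: {0:d, 1:a, 4:e}
ways to finish when only these pieces remain (= sum over removing one remaining piece with nothing left below it):
  1 left: {6}→1  {8}→1
  2 left: {6,8}→2  {7,8}→1
  3 left: {5,7,8}→1  {6,7,8}→3
  4 left: {4,5,7,8}→1  {5,6,7,8}→4
  5 left: {3,5,6,7,8}→4  {4,5,6,7,8}→5
  6 left: {0,3,5,6,7,8}→4  {2,3,5,6,7,8}→4  {3,4,5,6,7,8}→9
  7 left: {0,2,3,5,6,7,8}→8  {0,3,4,5,6,7,8}→13  {1,2,3,5,6,7,8}→4  {2,3,4,5,6,7,8}→13
  placing 0:d first → 17 extensions
  placing 1:a first → 34 extensions
  placing 4:e first → 12 extensions
total linear extensions = 63

63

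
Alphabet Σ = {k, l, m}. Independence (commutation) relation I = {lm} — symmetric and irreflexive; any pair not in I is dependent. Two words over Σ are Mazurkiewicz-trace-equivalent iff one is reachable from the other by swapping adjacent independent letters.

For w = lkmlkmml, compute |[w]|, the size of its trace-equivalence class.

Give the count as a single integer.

6

#0=l has no predecessor
#1=k depends on [0:l]
#2=m depends on [1:k]
#3=l depends on [1:k]
#4=k depends on [2:m, 3:l]
#5=m depends on [4:k]
#6=m depends on [5:m]
#7=l depends on [4:k]
sources: [0:l]
N(rest) = Σ N(rest − s) over sources s of rest; N(one piece) = 1:
  size 1 → [6]=1  [7]=1
  size 2 → [5,6]=1  [6,7]=2
  size 3 → [5,6,7]=3
  size 4 → [4,5,6,7]=3
  size 5 → [2,4,5,6,7]=3  [3,4,5,6,7]=3
  size 6 → [2,3,4,5,6,7]=6
  first=0(l) contributes 6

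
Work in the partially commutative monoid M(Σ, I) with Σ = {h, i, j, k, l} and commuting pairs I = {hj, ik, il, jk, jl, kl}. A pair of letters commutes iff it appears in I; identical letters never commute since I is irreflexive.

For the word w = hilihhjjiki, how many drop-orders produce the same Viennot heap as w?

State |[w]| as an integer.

79

piece 0:h — minimal
piece 1:i rests on {0:h}
piece 2:l rests on {0:h}
piece 3:i rests on {1:i}
piece 4:h rests on {2:l, 3:i}
piece 5:h rests on {4:h}
piece 6:j rests on {3:i}
piece 7:j rests on {6:j}
piece 8:i rests on {5:h, 7:j}
piece 9:k rests on {5:h}
piece 10:i rests on {8:i}
minimal pieces: {0:h}
ways to finish when only these pieces remain (= sum over removing one remaining piece with nothing left below it):
  1 left: {9}→1  {10}→1
  2 left: {8,10}→1  {9,10}→2
  3 left: {7,8,10}→1  {8,9,10}→3
  4 left: {5,8,9,10}→3  {6,7,8,10}→1  {7,8,9,10}→4
  5 left: {4,5,8,9,10}→3  {5,7,8,9,10}→7  {6,7,8,9,10}→5
  6 left: {2,4,5,8,9,10}→3  {4,5,7,8,9,10}→10  {5,6,7,8,9,10}→12
  7 left: {2,4,5,7,8,9,10}→13  {4,5,6,7,8,9,10}→22
  8 left: {2,4,5,6,7,8,9,10}→35  {3,4,5,6,7,8,9,10}→22
  9 left: {1,3,4,5,6,7,8,9,10}→22  {2,3,4,5,6,7,8,9,10}→57
  placing 0:h first → 79 extensions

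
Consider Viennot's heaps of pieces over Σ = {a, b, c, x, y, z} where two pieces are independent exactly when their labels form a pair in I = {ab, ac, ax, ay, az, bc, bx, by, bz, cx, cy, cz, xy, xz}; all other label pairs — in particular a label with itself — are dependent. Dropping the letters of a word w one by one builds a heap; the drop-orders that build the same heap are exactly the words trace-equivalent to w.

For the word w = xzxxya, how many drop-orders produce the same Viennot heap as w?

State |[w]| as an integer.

0(x) covers ∅
1(z) covers ∅
2(x) covers 0:x
3(x) covers 2:x
4(y) covers 1:z
5(a) covers ∅
floor of heap: 0:x, 1:z, 5:a
completions by unplaced set U, small U first (add the entries for U minus each lowest piece of U):
  |U|=1: {3}:1  {4}:1  {5}:1
  |U|=2: {1,4}:1  {2,3}:1  {3,4}:2  {3,5}:2  {4,5}:2
  |U|=3: {0,2,3}:1  {1,3,4}:3  {1,4,5}:3  {2,3,4}:3  {2,3,5}:3  {3,4,5}:6
  |U|=4: {0,2,3,4}:4  {0,2,3,5}:4  {1,2,3,4}:6  {1,3,4,5}:12  {2,3,4,5}:12
  start at 0(x): 30
  start at 1(z): 20
  start at 5(a): 10
sum over floor = 60

60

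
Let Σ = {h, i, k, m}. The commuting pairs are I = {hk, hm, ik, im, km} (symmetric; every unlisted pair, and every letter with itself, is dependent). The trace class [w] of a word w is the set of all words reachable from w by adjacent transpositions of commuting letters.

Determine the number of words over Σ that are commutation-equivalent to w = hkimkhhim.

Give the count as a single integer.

756

#0=h has no predecessor
#1=k has no predecessor
#2=i depends on [0:h]
#3=m has no predecessor
#4=k depends on [1:k]
#5=h depends on [2:i]
#6=h depends on [5:h]
#7=i depends on [6:h]
#8=m depends on [3:m]
sources: [0:h, 1:k, 3:m]
N(rest) = Σ N(rest − s) over sources s of rest; N(one piece) = 1:
  size 1 → [4]=1  [7]=1  [8]=1
  size 2 → [1,4]=1  [3,8]=1  [4,7]=2  [4,8]=2  [6,7]=1  [7,8]=2
  size 3 → [1,4,7]=3  [1,4,8]=3  [3,4,8]=3  [3,7,8]=3  [4,6,7]=3  [4,7,8]=6  [5,6,7]=1  [6,7,8]=3
  size 4 → [1,3,4,8]=6  [1,4,6,7]=6  [1,4,7,8]=12  [2,5,6,7]=1  [3,4,7,8]=12  [3,6,7,8]=6  [4,5,6,7]=4  [4,6,7,8]=12  [5,6,7,8]=4
  size 5 → [0,2,5,6,7]=1  [1,3,4,7,8]=30  [1,4,5,6,7]=10  [1,4,6,7,8]=30  [2,4,5,6,7]=5  [2,5,6,7,8]=5  [3,4,6,7,8]=30  [3,5,6,7,8]=10  [4,5,6,7,8]=20
  size 6 → [0,2,4,5,6,7]=6  [0,2,5,6,7,8]=6  [1,2,4,5,6,7]=15  [1,3,4,6,7,8]=90  [1,4,5,6,7,8]=60  [2,3,5,6,7,8]=15  [2,4,5,6,7,8]=30  [3,4,5,6,7,8]=60
  size 7 → [0,1,2,4,5,6,7]=21  [0,2,3,5,6,7,8]=21  [0,2,4,5,6,7,8]=42  [1,2,4,5,6,7,8]=105  [1,3,4,5,6,7,8]=210  [2,3,4,5,6,7,8]=105
  first=0(h) contributes 420
  first=1(k) contributes 168
  first=3(m) contributes 168
|[w]| = 756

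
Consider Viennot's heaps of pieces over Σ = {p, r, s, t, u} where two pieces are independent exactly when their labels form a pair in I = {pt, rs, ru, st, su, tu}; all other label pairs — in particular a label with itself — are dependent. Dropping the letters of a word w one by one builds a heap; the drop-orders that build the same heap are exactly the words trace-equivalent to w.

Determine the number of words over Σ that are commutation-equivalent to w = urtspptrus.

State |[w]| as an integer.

564

drop 0:u onto floor
drop 1:r onto floor
drop 2:t onto {1:r}
drop 3:s onto floor
drop 4:p onto {0:u, 1:r, 3:s}
drop 5:p onto {4:p}
drop 6:t onto {2:t}
drop 7:r onto {5:p, 6:t}
drop 8:u onto {5:p}
drop 9:s onto {5:p}
ground layer = {0:u, 1:r, 3:s}
drop-orders for the pieces not yet dropped (sum over which currently-grounded one goes next):
  1 to go: {7} 1  {8} 1  {9} 1
  2 to go: {6,7} 1  {7,8} 2  {7,9} 2  {8,9} 2
  3 to go: {2,6,7} 1  {6,7,8} 3  {6,7,9} 3  {7,8,9} 6
  4 to go: {2,6,7,8} 4  {2,6,7,9} 4  {5,7,8,9} 6  {6,7,8,9} 12
  5 to go: {2,6,7,8,9} 20  {4,5,7,8,9} 6  {5,6,7,8,9} 18
  6 to go: {0,4,5,7,8,9} 6  {2,5,6,7,8,9} 38  {3,4,5,7,8,9} 6  {4,5,6,7,8,9} 24
  7 to go: {0,3,4,5,7,8,9} 12  {0,4,5,6,7,8,9} 30  {2,4,5,6,7,8,9} 62  {3,4,5,6,7,8,9} 30
  8 to go: {0,2,4,5,6,7,8,9} 92  {0,3,4,5,6,7,8,9} 72  {1,2,4,5,6,7,8,9} 62  {2,3,4,5,6,7,8,9} 92
  if 0:u drops first: 154 orders
  if 1:r drops first: 256 orders
  if 3:s drops first: 154 orders
heap linearizations: 564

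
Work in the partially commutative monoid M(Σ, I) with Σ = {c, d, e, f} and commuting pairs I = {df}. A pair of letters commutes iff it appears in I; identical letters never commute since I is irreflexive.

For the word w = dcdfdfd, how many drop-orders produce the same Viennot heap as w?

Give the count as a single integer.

10

#0=d has no predecessor
#1=c depends on [0:d]
#2=d depends on [1:c]
#3=f depends on [1:c]
#4=d depends on [2:d]
#5=f depends on [3:f]
#6=d depends on [4:d]
sources: [0:d]
N(rest) = Σ N(rest − s) over sources s of rest; N(one piece) = 1:
  size 1 → [5]=1  [6]=1
  size 2 → [3,5]=1  [4,6]=1  [5,6]=2
  size 3 → [2,4,6]=1  [3,5,6]=3  [4,5,6]=3
  size 4 → [2,4,5,6]=4  [3,4,5,6]=6
  size 5 → [2,3,4,5,6]=10
  first=0(d) contributes 10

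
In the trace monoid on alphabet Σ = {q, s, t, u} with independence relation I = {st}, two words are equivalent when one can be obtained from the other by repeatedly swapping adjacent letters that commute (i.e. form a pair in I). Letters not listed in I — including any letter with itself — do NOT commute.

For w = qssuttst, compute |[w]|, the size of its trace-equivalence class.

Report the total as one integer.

drop 0:q onto floor
drop 1:s onto {0:q}
drop 2:s onto {1:s}
drop 3:u onto {2:s}
drop 4:t onto {3:u}
drop 5:t onto {4:t}
drop 6:s onto {3:u}
drop 7:t onto {5:t}
ground layer = {0:q}
drop-orders for the pieces not yet dropped (sum over which currently-grounded one goes next):
  1 to go: {6} 1  {7} 1
  2 to go: {5,7} 1  {6,7} 2
  3 to go: {4,5,7} 1  {5,6,7} 3
  4 to go: {4,5,6,7} 4
  5 to go: {3,4,5,6,7} 4
  6 to go: {2,3,4,5,6,7} 4
  if 0:q drops first: 4 orders

4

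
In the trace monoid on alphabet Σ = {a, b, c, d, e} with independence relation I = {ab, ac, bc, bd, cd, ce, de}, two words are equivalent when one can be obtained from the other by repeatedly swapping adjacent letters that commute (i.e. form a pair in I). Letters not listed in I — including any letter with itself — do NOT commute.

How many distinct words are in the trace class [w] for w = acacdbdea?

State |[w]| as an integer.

432

drop 0:a onto floor
drop 1:c onto floor
drop 2:a onto {0:a}
drop 3:c onto {1:c}
drop 4:d onto {2:a}
drop 5:b onto floor
drop 6:d onto {4:d}
drop 7:e onto {2:a, 5:b}
drop 8:a onto {6:d, 7:e}
ground layer = {0:a, 1:c, 5:b}
drop-orders for the pieces not yet dropped (sum over which currently-grounded one goes next):
  1 to go: {3} 1  {8} 1
  2 to go: {1,3} 1  {3,8} 2  {6,8} 1  {7,8} 1
  3 to go: {1,3,8} 3  {3,6,8} 3  {3,7,8} 3  {4,6,8} 1  {5,7,8} 1  {6,7,8} 2
  4 to go: {1,3,6,8} 6  {1,3,7,8} 6  {3,4,6,8} 4  {3,5,7,8} 4  {3,6,7,8} 8  {4,6,7,8} 3  {5,6,7,8} 3
  5 to go: {1,3,4,6,8} 10  {1,3,5,7,8} 10  {1,3,6,7,8} 20  {2,4,6,7,8} 3  {3,4,6,7,8} 15  {3,5,6,7,8} 15  {4,5,6,7,8} 6
  6 to go: {0,2,4,6,7,8} 3  {1,3,4,6,7,8} 45  {1,3,5,6,7,8} 45  {2,3,4,6,7,8} 18  {2,4,5,6,7,8} 9  {3,4,5,6,7,8} 36
  7 to go: {0,2,3,4,6,7,8} 21  {0,2,4,5,6,7,8} 12  {1,2,3,4,6,7,8} 63  {1,3,4,5,6,7,8} 126  {2,3,4,5,6,7,8} 63
  if 0:a drops first: 252 orders
  if 1:c drops first: 96 orders
  if 5:b drops first: 84 orders
heap linearizations: 432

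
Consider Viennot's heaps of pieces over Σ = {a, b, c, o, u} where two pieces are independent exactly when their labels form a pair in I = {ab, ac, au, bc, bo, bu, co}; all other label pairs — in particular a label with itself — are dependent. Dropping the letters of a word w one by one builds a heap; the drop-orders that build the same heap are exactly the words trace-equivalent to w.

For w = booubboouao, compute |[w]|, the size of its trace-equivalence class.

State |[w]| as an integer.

330

drop 0:b onto floor
drop 1:o onto floor
drop 2:o onto {1:o}
drop 3:u onto {2:o}
drop 4:b onto {0:b}
drop 5:b onto {4:b}
drop 6:o onto {3:u}
drop 7:o onto {6:o}
drop 8:u onto {7:o}
drop 9:a onto {7:o}
drop 10:o onto {8:u, 9:a}
ground layer = {0:b, 1:o}
drop-orders for the pieces not yet dropped (sum over which currently-grounded one goes next):
  1 to go: {5} 1  {10} 1
  2 to go: {4,5} 1  {5,10} 2  {8,10} 1  {9,10} 1
  3 to go: {0,4,5} 1  {4,5,10} 3  {5,8,10} 3  {5,9,10} 3  {8,9,10} 2
  4 to go: {0,4,5,10} 4  {4,5,8,10} 6  {4,5,9,10} 6  {5,8,9,10} 8  {7,8,9,10} 2
  5 to go: {0,4,5,8,10} 10  {0,4,5,9,10} 10  {4,5,8,9,10} 20  {5,7,8,9,10} 10  {6,7,8,9,10} 2
  6 to go: {0,4,5,8,9,10} 40  {3,6,7,8,9,10} 2  {4,5,7,8,9,10} 30  {5,6,7,8,9,10} 12
  7 to go: {0,4,5,7,8,9,10} 70  {2,3,6,7,8,9,10} 2  {3,5,6,7,8,9,10} 14  {4,5,6,7,8,9,10} 42
  8 to go: {0,4,5,6,7,8,9,10} 112  {1,2,3,6,7,8,9,10} 2  {2,3,5,6,7,8,9,10} 16  {3,4,5,6,7,8,9,10} 56
  9 to go: {0,3,4,5,6,7,8,9,10} 168  {1,2,3,5,6,7,8,9,10} 18  {2,3,4,5,6,7,8,9,10} 72
  if 0:b drops first: 90 orders
  if 1:o drops first: 240 orders
heap linearizations: 330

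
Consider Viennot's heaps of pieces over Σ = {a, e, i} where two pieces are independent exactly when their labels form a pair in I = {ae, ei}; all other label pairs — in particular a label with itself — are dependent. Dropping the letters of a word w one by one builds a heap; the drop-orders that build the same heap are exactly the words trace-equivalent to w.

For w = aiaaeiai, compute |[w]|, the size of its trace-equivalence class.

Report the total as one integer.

8

#0=a has no predecessor
#1=i depends on [0:a]
#2=a depends on [1:i]
#3=a depends on [2:a]
#4=e has no predecessor
#5=i depends on [3:a]
#6=a depends on [5:i]
#7=i depends on [6:a]
sources: [0:a, 4:e]
N(rest) = Σ N(rest − s) over sources s of rest; N(one piece) = 1:
  size 1 → [4]=1  [7]=1
  size 2 → [4,7]=2  [6,7]=1
  size 3 → [4,6,7]=3  [5,6,7]=1
  size 4 → [3,5,6,7]=1  [4,5,6,7]=4
  size 5 → [2,3,5,6,7]=1  [3,4,5,6,7]=5
  size 6 → [1,2,3,5,6,7]=1  [2,3,4,5,6,7]=6
  first=0(a) contributes 7
  first=4(e) contributes 1
|[w]| = 8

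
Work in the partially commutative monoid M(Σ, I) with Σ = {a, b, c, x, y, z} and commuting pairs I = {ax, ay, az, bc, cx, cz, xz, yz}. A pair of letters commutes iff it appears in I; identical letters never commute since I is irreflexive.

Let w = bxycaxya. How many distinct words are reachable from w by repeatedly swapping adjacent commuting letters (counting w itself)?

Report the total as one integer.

drop 0:b onto floor
drop 1:x onto {0:b}
drop 2:y onto {1:x}
drop 3:c onto {2:y}
drop 4:a onto {3:c}
drop 5:x onto {2:y}
drop 6:y onto {3:c, 5:x}
drop 7:a onto {4:a}
ground layer = {0:b}
drop-orders for the pieces not yet dropped (sum over which currently-grounded one goes next):
  1 to go: {6} 1  {7} 1
  2 to go: {4,7} 1  {5,6} 1  {6,7} 2
  3 to go: {4,6,7} 3  {5,6,7} 3
  4 to go: {3,4,6,7} 3  {4,5,6,7} 6
  5 to go: {3,4,5,6,7} 9
  6 to go: {2,3,4,5,6,7} 9
  if 0:b drops first: 9 orders

9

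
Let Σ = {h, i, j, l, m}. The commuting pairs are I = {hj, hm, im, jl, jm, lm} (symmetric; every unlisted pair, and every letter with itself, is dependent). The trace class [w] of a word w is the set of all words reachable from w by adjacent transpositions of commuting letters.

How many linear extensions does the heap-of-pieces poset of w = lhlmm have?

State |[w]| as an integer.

10

drop 0:l onto floor
drop 1:h onto {0:l}
drop 2:l onto {1:h}
drop 3:m onto floor
drop 4:m onto {3:m}
ground layer = {0:l, 3:m}
drop-orders for the pieces not yet dropped (sum over which currently-grounded one goes next):
  1 to go: {2} 1  {4} 1
  2 to go: {1,2} 1  {2,4} 2  {3,4} 1
  3 to go: {0,1,2} 1  {1,2,4} 3  {2,3,4} 3
  if 0:l drops first: 6 orders
  if 3:m drops first: 4 orders
heap linearizations: 10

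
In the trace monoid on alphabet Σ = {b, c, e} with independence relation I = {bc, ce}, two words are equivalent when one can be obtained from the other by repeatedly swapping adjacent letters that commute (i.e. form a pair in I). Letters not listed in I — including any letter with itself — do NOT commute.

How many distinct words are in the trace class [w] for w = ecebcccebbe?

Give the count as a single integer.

330

#0=e has no predecessor
#1=c has no predecessor
#2=e depends on [0:e]
#3=b depends on [2:e]
#4=c depends on [1:c]
#5=c depends on [4:c]
#6=c depends on [5:c]
#7=e depends on [3:b]
#8=b depends on [7:e]
#9=b depends on [8:b]
#10=e depends on [9:b]
sources: [0:e, 1:c]
N(rest) = Σ N(rest − s) over sources s of rest; N(one piece) = 1:
  size 1 → [6]=1  [10]=1
  size 2 → [5,6]=1  [6,10]=2  [9,10]=1
  size 3 → [4,5,6]=1  [5,6,10]=3  [6,9,10]=3  [8,9,10]=1
  size 4 → [1,4,5,6]=1  [4,5,6,10]=4  [5,6,9,10]=6  [6,8,9,10]=4  [7,8,9,10]=1
  size 5 → [1,4,5,6,10]=5  [3,7,8,9,10]=1  [4,5,6,9,10]=10  [5,6,8,9,10]=10  [6,7,8,9,10]=5
  size 6 → [1,4,5,6,9,10]=15  [2,3,7,8,9,10]=1  [3,6,7,8,9,10]=6  [4,5,6,8,9,10]=20  [5,6,7,8,9,10]=15
  size 7 → [0,2,3,7,8,9,10]=1  [1,4,5,6,8,9,10]=35  [2,3,6,7,8,9,10]=7  [3,5,6,7,8,9,10]=21  [4,5,6,7,8,9,10]=35
  size 8 → [0,2,3,6,7,8,9,10]=8  [1,4,5,6,7,8,9,10]=70  [2,3,5,6,7,8,9,10]=28  [3,4,5,6,7,8,9,10]=56
  size 9 → [0,2,3,5,6,7,8,9,10]=36  [1,3,4,5,6,7,8,9,10]=126  [2,3,4,5,6,7,8,9,10]=84
  first=0(e) contributes 210
  first=1(c) contributes 120
|[w]| = 330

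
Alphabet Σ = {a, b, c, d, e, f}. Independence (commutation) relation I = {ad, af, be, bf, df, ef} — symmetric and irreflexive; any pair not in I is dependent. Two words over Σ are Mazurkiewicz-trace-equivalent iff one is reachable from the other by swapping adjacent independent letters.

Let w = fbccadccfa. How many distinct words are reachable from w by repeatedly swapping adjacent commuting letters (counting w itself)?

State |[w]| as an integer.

8

#0=f has no predecessor
#1=b has no predecessor
#2=c depends on [0:f, 1:b]
#3=c depends on [2:c]
#4=a depends on [3:c]
#5=d depends on [3:c]
#6=c depends on [4:a, 5:d]
#7=c depends on [6:c]
#8=f depends on [7:c]
#9=a depends on [7:c]
sources: [0:f, 1:b]
N(rest) = Σ N(rest − s) over sources s of rest; N(one piece) = 1:
  size 1 → [8]=1  [9]=1
  size 2 → [8,9]=2
  size 3 → [7,8,9]=2
  size 4 → [6,7,8,9]=2
  size 5 → [4,6,7,8,9]=2  [5,6,7,8,9]=2
  size 6 → [4,5,6,7,8,9]=4
  size 7 → [3,4,5,6,7,8,9]=4
  size 8 → [2,3,4,5,6,7,8,9]=4
  first=0(f) contributes 4
  first=1(b) contributes 4
|[w]| = 8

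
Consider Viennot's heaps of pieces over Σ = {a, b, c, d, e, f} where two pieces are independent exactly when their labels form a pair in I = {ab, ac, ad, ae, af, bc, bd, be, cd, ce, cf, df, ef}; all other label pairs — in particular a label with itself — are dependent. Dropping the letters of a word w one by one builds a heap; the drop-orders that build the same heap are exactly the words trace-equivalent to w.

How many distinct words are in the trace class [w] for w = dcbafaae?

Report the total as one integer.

0(d) covers ∅
1(c) covers ∅
2(b) covers ∅
3(a) covers ∅
4(f) covers 2:b
5(a) covers 3:a
6(a) covers 5:a
7(e) covers 0:d
floor of heap: 0:d, 1:c, 2:b, 3:a
completions by unplaced set U, small U first (add the entries for U minus each lowest piece of U):
  |U|=1: {1}:1  {4}:1  {6}:1  {7}:1
  |U|=2: {0,7}:1  {1,4}:2  {1,6}:2  {1,7}:2  {2,4}:1  {4,6}:2  {4,7}:2  {5,6}:1  {6,7}:2
  |U|=3: {0,1,7}:3  {0,4,7}:3  {0,6,7}:3  {1,2,4}:3  {1,4,6}:6  {1,4,7}:6  {1,5,6}:3  {1,6,7}:6  {2,4,6}:3  {2,4,7}:3  {3,5,6}:1  {4,5,6}:3  {4,6,7}:6  {5,6,7}:3
  |U|=4: {0,1,4,7}:12  {0,1,6,7}:12  {0,2,4,7}:6  {0,4,6,7}:12  {0,5,6,7}:6  {1,2,4,6}:12  {1,2,4,7}:12  {1,3,5,6}:4  {1,4,5,6}:12  {1,4,6,7}:24  {1,5,6,7}:12  {2,4,5,6}:6  {2,4,6,7}:12  {3,4,5,6}:4  {3,5,6,7}:4  {4,5,6,7}:12
  |U|=5: {0,1,2,4,7}:30  {0,1,4,6,7}:60  {0,1,5,6,7}:30  {0,2,4,6,7}:30  {0,3,5,6,7}:10  {0,4,5,6,7}:30  {1,2,4,5,6}:30  {1,2,4,6,7}:60  {1,3,4,5,6}:20  {1,3,5,6,7}:20  {1,4,5,6,7}:60  {2,3,4,5,6}:10  {2,4,5,6,7}:30  {3,4,5,6,7}:20
  |U|=6: {0,1,2,4,6,7}:180  {0,1,3,5,6,7}:60  {0,1,4,5,6,7}:180  {0,2,4,5,6,7}:90  {0,3,4,5,6,7}:60  {1,2,3,4,5,6}:60  {1,2,4,5,6,7}:180  {1,3,4,5,6,7}:120  {2,3,4,5,6,7}:60
  start at 0(d): 420
  start at 1(c): 210
  start at 2(b): 420
  start at 3(a): 630
sum over floor = 1680

1680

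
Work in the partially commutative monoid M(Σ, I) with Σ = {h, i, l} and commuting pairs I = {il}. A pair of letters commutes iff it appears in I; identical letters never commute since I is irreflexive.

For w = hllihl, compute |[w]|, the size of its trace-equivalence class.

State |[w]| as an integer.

#0=h has no predecessor
#1=l depends on [0:h]
#2=l depends on [1:l]
#3=i depends on [0:h]
#4=h depends on [2:l, 3:i]
#5=l depends on [4:h]
sources: [0:h]
N(rest) = Σ N(rest − s) over sources s of rest; N(one piece) = 1:
  size 1 → [5]=1
  size 2 → [4,5]=1
  size 3 → [2,4,5]=1  [3,4,5]=1
  size 4 → [1,2,4,5]=1  [2,3,4,5]=2
  first=0(h) contributes 3

3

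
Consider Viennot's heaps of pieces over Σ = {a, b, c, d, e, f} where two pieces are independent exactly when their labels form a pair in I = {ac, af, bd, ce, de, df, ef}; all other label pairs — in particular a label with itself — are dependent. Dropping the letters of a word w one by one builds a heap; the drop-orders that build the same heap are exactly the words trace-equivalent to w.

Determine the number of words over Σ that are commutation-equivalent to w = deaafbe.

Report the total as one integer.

0(d) covers ∅
1(e) covers ∅
2(a) covers 0:d, 1:e
3(a) covers 2:a
4(f) covers ∅
5(b) covers 3:a, 4:f
6(e) covers 5:b
floor of heap: 0:d, 1:e, 4:f
completions by unplaced set U, small U first (add the entries for U minus each lowest piece of U):
  |U|=1: {6}:1
  |U|=2: {5,6}:1
  |U|=3: {3,5,6}:1  {4,5,6}:1
  |U|=4: {2,3,5,6}:1  {3,4,5,6}:2
  |U|=5: {0,2,3,5,6}:1  {1,2,3,5,6}:1  {2,3,4,5,6}:3
  start at 0(d): 4
  start at 1(e): 4
  start at 4(f): 2
sum over floor = 10

10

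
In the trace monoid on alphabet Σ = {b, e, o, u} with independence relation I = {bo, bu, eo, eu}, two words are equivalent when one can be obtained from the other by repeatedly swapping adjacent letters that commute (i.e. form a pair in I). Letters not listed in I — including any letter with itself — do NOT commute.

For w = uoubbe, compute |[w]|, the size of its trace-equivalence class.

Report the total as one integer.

20

piece 0:u — minimal
piece 1:o rests on {0:u}
piece 2:u rests on {1:o}
piece 3:b — minimal
piece 4:b rests on {3:b}
piece 5:e rests on {4:b}
minimal pieces: {0:u, 3:b}
ways to finish when only these pieces remain (= sum over removing one remaining piece with nothing left below it):
  1 left: {2}→1  {5}→1
  2 left: {1,2}→1  {2,5}→2  {4,5}→1
  3 left: {0,1,2}→1  {1,2,5}→3  {2,4,5}→3  {3,4,5}→1
  4 left: {0,1,2,5}→4  {1,2,4,5}→6  {2,3,4,5}→4
  placing 0:u first → 10 extensions
  placing 3:b first → 10 extensions
total linear extensions = 20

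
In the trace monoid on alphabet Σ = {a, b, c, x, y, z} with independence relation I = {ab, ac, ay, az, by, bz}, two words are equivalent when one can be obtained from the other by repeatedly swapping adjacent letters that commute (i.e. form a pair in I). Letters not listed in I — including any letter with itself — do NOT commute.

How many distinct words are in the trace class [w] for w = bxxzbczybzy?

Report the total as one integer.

drop 0:b onto floor
drop 1:x onto {0:b}
drop 2:x onto {1:x}
drop 3:z onto {2:x}
drop 4:b onto {2:x}
drop 5:c onto {3:z, 4:b}
drop 6:z onto {5:c}
drop 7:y onto {6:z}
drop 8:b onto {5:c}
drop 9:z onto {7:y}
drop 10:y onto {9:z}
ground layer = {0:b}
drop-orders for the pieces not yet dropped (sum over which currently-grounded one goes next):
  1 to go: {8} 1  {10} 1
  2 to go: {8,10} 2  {9,10} 1
  3 to go: {7,9,10} 1  {8,9,10} 3
  4 to go: {6,7,9,10} 1  {7,8,9,10} 4
  5 to go: {6,7,8,9,10} 5
  6 to go: {5,6,7,8,9,10} 5
  7 to go: {3,5,6,7,8,9,10} 5  {4,5,6,7,8,9,10} 5
  8 to go: {3,4,5,6,7,8,9,10} 10
  9 to go: {2,3,4,5,6,7,8,9,10} 10
  if 0:b drops first: 10 orders

10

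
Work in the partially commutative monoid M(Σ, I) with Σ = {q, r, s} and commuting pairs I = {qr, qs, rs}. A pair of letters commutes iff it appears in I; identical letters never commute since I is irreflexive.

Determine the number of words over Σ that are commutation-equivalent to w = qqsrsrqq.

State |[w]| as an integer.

420

piece 0:q — minimal
piece 1:q rests on {0:q}
piece 2:s — minimal
piece 3:r — minimal
piece 4:s rests on {2:s}
piece 5:r rests on {3:r}
piece 6:q rests on {1:q}
piece 7:q rests on {6:q}
minimal pieces: {0:q, 2:s, 3:r}
ways to finish when only these pieces remain (= sum over removing one remaining piece with nothing left below it):
  1 left: {4}→1  {5}→1  {7}→1
  2 left: {2,4}→1  {3,5}→1  {4,5}→2  {4,7}→2  {5,7}→2  {6,7}→1
  3 left: {1,6,7}→1  {2,4,5}→3  {2,4,7}→3  {3,4,5}→3  {3,5,7}→3  {4,5,7}→6  {4,6,7}→3  {5,6,7}→3
  4 left: {0,1,6,7}→1  {1,4,6,7}→4  {1,5,6,7}→4  {2,3,4,5}→6  {2,4,5,7}→12  {2,4,6,7}→6  {3,4,5,7}→12  {3,5,6,7}→6  {4,5,6,7}→12
  5 left: {0,1,4,6,7}→5  {0,1,5,6,7}→5  {1,2,4,6,7}→10  {1,3,5,6,7}→10  {1,4,5,6,7}→20  {2,3,4,5,7}→30  {2,4,5,6,7}→30  {3,4,5,6,7}→30
  6 left: {0,1,2,4,6,7}→15  {0,1,3,5,6,7}→15  {0,1,4,5,6,7}→30  {1,2,4,5,6,7}→60  {1,3,4,5,6,7}→60  {2,3,4,5,6,7}→90
  placing 0:q first → 210 extensions
  placing 2:s first → 105 extensions
  placing 3:r first → 105 extensions
total linear extensions = 420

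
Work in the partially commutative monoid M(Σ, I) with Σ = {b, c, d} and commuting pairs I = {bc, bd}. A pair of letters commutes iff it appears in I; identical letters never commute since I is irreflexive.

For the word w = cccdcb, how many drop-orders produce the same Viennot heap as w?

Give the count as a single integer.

6

0(c) covers ∅
1(c) covers 0:c
2(c) covers 1:c
3(d) covers 2:c
4(c) covers 3:d
5(b) covers ∅
floor of heap: 0:c, 5:b
completions by unplaced set U, small U first (add the entries for U minus each lowest piece of U):
  |U|=1: {4}:1  {5}:1
  |U|=2: {3,4}:1  {4,5}:2
  |U|=3: {2,3,4}:1  {3,4,5}:3
  |U|=4: {1,2,3,4}:1  {2,3,4,5}:4
  start at 0(c): 5
  start at 5(b): 1
sum over floor = 6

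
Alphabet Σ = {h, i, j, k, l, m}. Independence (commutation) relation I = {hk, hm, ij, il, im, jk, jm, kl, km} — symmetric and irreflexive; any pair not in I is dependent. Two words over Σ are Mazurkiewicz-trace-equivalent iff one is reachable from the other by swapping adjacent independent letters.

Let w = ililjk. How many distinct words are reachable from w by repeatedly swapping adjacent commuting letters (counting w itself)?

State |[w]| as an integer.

piece 0:i — minimal
piece 1:l — minimal
piece 2:i rests on {0:i}
piece 3:l rests on {1:l}
piece 4:j rests on {3:l}
piece 5:k rests on {2:i}
minimal pieces: {0:i, 1:l}
ways to finish when only these pieces remain (= sum over removing one remaining piece with nothing left below it):
  1 left: {4}→1  {5}→1
  2 left: {2,5}→1  {3,4}→1  {4,5}→2
  3 left: {0,2,5}→1  {1,3,4}→1  {2,4,5}→3  {3,4,5}→3
  4 left: {0,2,4,5}→4  {1,3,4,5}→4  {2,3,4,5}→6
  placing 0:i first → 10 extensions
  placing 1:l first → 10 extensions
total linear extensions = 20

20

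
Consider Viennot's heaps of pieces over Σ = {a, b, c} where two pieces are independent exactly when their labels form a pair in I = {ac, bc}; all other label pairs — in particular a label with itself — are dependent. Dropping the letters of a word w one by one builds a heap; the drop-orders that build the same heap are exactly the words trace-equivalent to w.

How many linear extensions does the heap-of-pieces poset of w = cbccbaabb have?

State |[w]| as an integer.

drop 0:c onto floor
drop 1:b onto floor
drop 2:c onto {0:c}
drop 3:c onto {2:c}
drop 4:b onto {1:b}
drop 5:a onto {4:b}
drop 6:a onto {5:a}
drop 7:b onto {6:a}
drop 8:b onto {7:b}
ground layer = {0:c, 1:b}
drop-orders for the pieces not yet dropped (sum over which currently-grounded one goes next):
  1 to go: {3} 1  {8} 1
  2 to go: {2,3} 1  {3,8} 2  {7,8} 1
  3 to go: {0,2,3} 1  {2,3,8} 3  {3,7,8} 3  {6,7,8} 1
  4 to go: {0,2,3,8} 4  {2,3,7,8} 6  {3,6,7,8} 4  {5,6,7,8} 1
  5 to go: {0,2,3,7,8} 10  {2,3,6,7,8} 10  {3,5,6,7,8} 5  {4,5,6,7,8} 1
  6 to go: {0,2,3,6,7,8} 20  {1,4,5,6,7,8} 1  {2,3,5,6,7,8} 15  {3,4,5,6,7,8} 6
  7 to go: {0,2,3,5,6,7,8} 35  {1,3,4,5,6,7,8} 7  {2,3,4,5,6,7,8} 21
  if 0:c drops first: 28 orders
  if 1:b drops first: 56 orders
heap linearizations: 84

84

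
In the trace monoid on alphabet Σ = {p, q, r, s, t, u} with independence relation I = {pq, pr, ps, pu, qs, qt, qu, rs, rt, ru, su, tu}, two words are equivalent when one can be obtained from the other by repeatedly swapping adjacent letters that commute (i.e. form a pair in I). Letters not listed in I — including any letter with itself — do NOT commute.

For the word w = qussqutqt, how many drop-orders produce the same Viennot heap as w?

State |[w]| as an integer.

0(q) covers ∅
1(u) covers ∅
2(s) covers ∅
3(s) covers 2:s
4(q) covers 0:q
5(u) covers 1:u
6(t) covers 3:s
7(q) covers 4:q
8(t) covers 6:t
floor of heap: 0:q, 1:u, 2:s
completions by unplaced set U, small U first (add the entries for U minus each lowest piece of U):
  |U|=1: {5}:1  {7}:1  {8}:1
  |U|=2: {1,5}:1  {4,7}:1  {5,7}:2  {5,8}:2  {6,8}:1  {7,8}:2
  |U|=3: {0,4,7}:1  {1,5,7}:3  {1,5,8}:3  {3,6,8}:1  {4,5,7}:3  {4,7,8}:3  {5,6,8}:3  {5,7,8}:6  {6,7,8}:3
  |U|=4: {0,4,5,7}:4  {0,4,7,8}:4  {1,4,5,7}:6  {1,5,6,8}:6  {1,5,7,8}:12  {2,3,6,8}:1  {3,5,6,8}:4  {3,6,7,8}:4  {4,5,7,8}:12  {4,6,7,8}:6  {5,6,7,8}:12
  |U|=5: {0,1,4,5,7}:10  {0,4,5,7,8}:20  {0,4,6,7,8}:10  {1,3,5,6,8}:10  {1,4,5,7,8}:30  {1,5,6,7,8}:30  {2,3,5,6,8}:5  {2,3,6,7,8}:5  {3,4,6,7,8}:10  {3,5,6,7,8}:20  {4,5,6,7,8}:30
  |U|=6: {0,1,4,5,7,8}:60  {0,3,4,6,7,8}:20  {0,4,5,6,7,8}:60  {1,2,3,5,6,8}:15  {1,3,5,6,7,8}:60  {1,4,5,6,7,8}:90  {2,3,4,6,7,8}:15  {2,3,5,6,7,8}:30  {3,4,5,6,7,8}:60
  |U|=7: {0,1,4,5,6,7,8}:210  {0,2,3,4,6,7,8}:35  {0,3,4,5,6,7,8}:140  {1,2,3,5,6,7,8}:105  {1,3,4,5,6,7,8}:210  {2,3,4,5,6,7,8}:105
  start at 0(q): 420
  start at 1(u): 280
  start at 2(s): 560
sum over floor = 1260

1260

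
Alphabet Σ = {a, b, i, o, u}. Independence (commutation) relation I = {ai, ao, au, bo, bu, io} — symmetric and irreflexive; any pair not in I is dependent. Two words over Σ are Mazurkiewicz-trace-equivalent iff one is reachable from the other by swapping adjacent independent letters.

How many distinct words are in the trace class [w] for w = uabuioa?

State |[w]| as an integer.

#0=u has no predecessor
#1=a has no predecessor
#2=b depends on [1:a]
#3=u depends on [0:u]
#4=i depends on [2:b, 3:u]
#5=o depends on [3:u]
#6=a depends on [2:b]
sources: [0:u, 1:a]
N(rest) = Σ N(rest − s) over sources s of rest; N(one piece) = 1:
  size 1 → [4]=1  [5]=1  [6]=1
  size 2 → [4,5]=2  [4,6]=2  [5,6]=2
  size 3 → [2,4,6]=2  [3,4,5]=2  [4,5,6]=6
  size 4 → [0,3,4,5]=2  [1,2,4,6]=2  [2,4,5,6]=8  [3,4,5,6]=8
  size 5 → [0,3,4,5,6]=10  [1,2,4,5,6]=10  [2,3,4,5,6]=16
  first=0(u) contributes 26
  first=1(a) contributes 26
|[w]| = 52

52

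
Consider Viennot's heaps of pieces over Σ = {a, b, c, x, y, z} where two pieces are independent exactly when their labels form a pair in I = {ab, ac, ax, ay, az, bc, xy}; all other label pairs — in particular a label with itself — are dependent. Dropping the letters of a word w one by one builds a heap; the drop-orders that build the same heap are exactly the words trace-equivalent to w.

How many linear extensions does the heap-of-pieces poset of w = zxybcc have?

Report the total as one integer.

drop 0:z onto floor
drop 1:x onto {0:z}
drop 2:y onto {0:z}
drop 3:b onto {1:x, 2:y}
drop 4:c onto {1:x, 2:y}
drop 5:c onto {4:c}
ground layer = {0:z}
drop-orders for the pieces not yet dropped (sum over which currently-grounded one goes next):
  1 to go: {3} 1  {5} 1
  2 to go: {3,5} 2  {4,5} 1
  3 to go: {3,4,5} 3
  4 to go: {1,3,4,5} 3  {2,3,4,5} 3
  if 0:z drops first: 6 orders

6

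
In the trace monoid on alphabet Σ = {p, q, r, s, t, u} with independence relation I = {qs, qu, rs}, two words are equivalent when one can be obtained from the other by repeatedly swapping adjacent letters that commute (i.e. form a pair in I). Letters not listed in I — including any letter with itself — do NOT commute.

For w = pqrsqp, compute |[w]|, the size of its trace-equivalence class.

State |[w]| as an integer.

4

drop 0:p onto floor
drop 1:q onto {0:p}
drop 2:r onto {1:q}
drop 3:s onto {0:p}
drop 4:q onto {2:r}
drop 5:p onto {3:s, 4:q}
ground layer = {0:p}
drop-orders for the pieces not yet dropped (sum over which currently-grounded one goes next):
  1 to go: {5} 1
  2 to go: {3,5} 1  {4,5} 1
  3 to go: {2,4,5} 1  {3,4,5} 2
  4 to go: {1,2,4,5} 1  {2,3,4,5} 3
  if 0:p drops first: 4 orders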